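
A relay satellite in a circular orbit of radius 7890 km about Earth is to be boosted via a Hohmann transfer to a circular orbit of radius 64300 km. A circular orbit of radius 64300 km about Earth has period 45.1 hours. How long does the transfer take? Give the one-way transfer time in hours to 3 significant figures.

t = 9.48 hours

From Kepler's third law T² = 4π²r³/μ at r = 64300 km, T = 45.1 hours = 45.1 × 3600 s = 1.6236×10^5 s: μ = 4π²r³/T² = 3.98139×10^5 km³/s².
Semi-major axis of the transfer orbit: a_t = (7890 + 64300)/2 = 36095 km.
Half the transfer-orbit period gives t = π√(a_t³/μ) = 34140 s.
Converting: 34140 s ÷ 3600 s/hour = 9.48 hours.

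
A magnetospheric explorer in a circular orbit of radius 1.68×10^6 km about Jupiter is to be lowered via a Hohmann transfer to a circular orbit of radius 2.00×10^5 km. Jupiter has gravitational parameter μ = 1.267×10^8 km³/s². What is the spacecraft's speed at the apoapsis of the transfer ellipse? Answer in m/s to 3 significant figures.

v = 4010 m/s

Transfer-ellipse semi-major axis a_t = (r₁ + r₂)/2 = (1.680×10^6 + 2.000×10^5)/2 = 9.400×10^5 km.
The apoapsis of the transfer ellipse is at r = 1.680×10^6 km.
From the vis-viva equation, v = √[μ(2/r − 1/a_t)] = 4.006 km/s.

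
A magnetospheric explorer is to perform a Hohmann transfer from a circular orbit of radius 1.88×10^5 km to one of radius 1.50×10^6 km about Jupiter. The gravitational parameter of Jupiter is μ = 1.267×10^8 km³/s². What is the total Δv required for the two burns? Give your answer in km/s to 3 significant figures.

Δv = 13.5 km/s

Transfer-ellipse semi-major axis a_t = (r₁ + r₂)/2 = (1.880×10^5 + 1.500×10^6)/2 = 8.440×10^5 km.
At r₁ the circular-orbit speed is v₁ = √(μ/r₁) = 25.9603 km/s.
Transfer-orbit speed at r₁ (vis-viva): v_p = √[μ(2/r₁ − 1/a_t)] = 34.6086 km/s.
First burn Δv₁ = |v_p − v₁| = 8.648 km/s.
Circular speed at r₂: v₂ = √(μ/r₂) = 9.191 km/s.
Transfer-orbit speed at r₂: v_a = √[μ(2/r₂ − 1/a_t)] = 4.338 km/s.
Second burn Δv₂ = |v₂ − v_a| = 4.853 km/s.
Δv = Δv₁ + Δv₂ = 8.648 + 4.853 = 13.50 km/s.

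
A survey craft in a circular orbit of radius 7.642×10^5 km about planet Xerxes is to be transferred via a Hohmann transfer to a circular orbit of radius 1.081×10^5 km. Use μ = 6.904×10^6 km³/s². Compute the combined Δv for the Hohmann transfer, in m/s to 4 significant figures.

Semi-major axis of the transfer orbit: a_t = (7.642×10^5 + 1.081×10^5)/2 = 4.3615×10^5 km.
At r₁ the circular-orbit speed is v₁ = √(μ/r₁) = 3.0057 km/s.
Transfer-orbit speed at r₁ (v² = μ(2/r − 1/a)): v_a = √[μ(2/r₁ − 1/a_t)] = 1.4964 km/s.
First burn Δv₁ = |v_a − v₁| = 1.509 km/s.
At r₂, v₂ = √(μ/r₂) = 7.99167 km/s.
Transfer-orbit speed at r₂: v_p = √[μ(2/r₂ − 1/a_t)] = 10.5785 km/s.
Second burn Δv₂ = |v₂ − v_p| = 2.587 km/s.
Δv = Δv₁ + Δv₂ = 1.509 + 2.587 = 4.096 km/s.

Δv = 4096 m/s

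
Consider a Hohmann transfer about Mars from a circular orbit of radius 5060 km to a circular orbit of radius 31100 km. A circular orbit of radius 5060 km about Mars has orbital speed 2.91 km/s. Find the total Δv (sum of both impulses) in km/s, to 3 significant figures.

From the circular-orbit relation v² = μ/r at r = 5060 km: μ = v²r = (2.91)² × 5060 = 42848.6 km³/s².
The Hohmann ellipse has a_t = (r₁ + r₂)/2 = 18080 km.
At r₁ the circular-orbit speed is v₁ = √(μ/r₁) = 2.9100 km/s.
On the transfer ellipse at r₁, v² = μ(2/r − 1/a) gives v_p = √[μ(2/r₁ − 1/a_t)] = 3.8166 km/s.
First burn Δv₁ = |v_p − v₁| = 0.9066 km/s.
Circular speed at r₂: v₂ = √(μ/r₂) = 1.1738 km/s.
Transfer-orbit speed at r₂: v_a = √[μ(2/r₂ − 1/a_t)] = 0.62096 km/s.
Second burn Δv₂ = |v₂ − v_a| = 0.5528 km/s.
Δv = Δv₁ + Δv₂ = 0.9066 + 0.5528 = 1.459 km/s.

Δv = 1.46 km/s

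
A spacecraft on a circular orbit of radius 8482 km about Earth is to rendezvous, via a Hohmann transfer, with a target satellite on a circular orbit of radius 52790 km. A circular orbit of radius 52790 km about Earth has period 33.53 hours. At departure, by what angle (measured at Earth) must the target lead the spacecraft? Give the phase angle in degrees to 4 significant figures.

φ = 100.4°

From Kepler's third law T² = 4π²r³/μ at r = 52790 km, T = 33.53 hours = 33.53 × 3600 s = 1.20708×10^5 s: μ = 4π²r³/T² = 3.98605×10^5 km³/s².
The Hohmann ellipse has a_t = (r₁ + r₂)/2 = 30636 km.
Transfer time t = π√(a_t³/μ) = 26680 s.
The target's mean motion on its circular orbit is ω₂ = √(μ/r₂³) = 5.205×10^-5 rad/s.
Angle swept by the target during transfer: ω₂·t = 1.389 rad = 79.58°.
Arrival is 180° from departure on the ellipse, so φ = 180° − 79.58° = 100.4°.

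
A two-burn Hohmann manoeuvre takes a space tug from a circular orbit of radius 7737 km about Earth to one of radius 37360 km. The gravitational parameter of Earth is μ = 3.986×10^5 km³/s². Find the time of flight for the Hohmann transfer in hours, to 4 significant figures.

t = 4.680 hours

Semi-major axis of the transfer orbit: a_t = (7737 + 37360)/2 = 22548.5 km.
Half the transfer-orbit period gives t = π√(a_t³/μ) = 16848 s.
Converting: 16848 s ÷ 3600 s/hour = 4.680 hours.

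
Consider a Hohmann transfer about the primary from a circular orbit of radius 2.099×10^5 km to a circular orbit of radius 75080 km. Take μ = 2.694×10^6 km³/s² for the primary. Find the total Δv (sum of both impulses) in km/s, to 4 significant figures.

Δv = 2.262 km/s

Transfer-ellipse semi-major axis a_t = (r₁ + r₂)/2 = (2.099×10^5 + 75080)/2 = 1.4249×10^5 km.
At r₁ the circular-orbit speed is v₁ = √(μ/r₁) = 3.583 km/s.
Transfer-orbit speed at r₁ (vis-viva): v_a = √[μ(2/r₁ − 1/a_t)] = 2.601 km/s.
First burn Δv₁ = |v_a − v₁| = 0.9820 km/s.
At r₂, v₂ = √(μ/r₂) = 5.990 km/s.
Transfer-orbit speed at r₂: v_p = √[μ(2/r₂ − 1/a_t)] = 7.270 km/s.
Second burn Δv₂ = |v₂ − v_p| = 1.280 km/s.
Total Δv = Δv₁ + Δv₂ = 2.262 km/s.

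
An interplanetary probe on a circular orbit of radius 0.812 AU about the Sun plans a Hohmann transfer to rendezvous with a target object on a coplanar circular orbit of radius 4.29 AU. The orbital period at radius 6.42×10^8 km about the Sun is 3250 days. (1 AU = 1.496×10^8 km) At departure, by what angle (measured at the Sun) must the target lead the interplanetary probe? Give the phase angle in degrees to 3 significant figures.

φ = 97.5°

From Kepler's third law T² = 4π²r³/μ at r = 6.42×10^8 km, T = 3250 days = 3250 × 86400 s = 2.808×10^8 s: μ = 4π²r³/T² = 1.32486×10^11 km³/s².
In km: r₁ = 0.812 × 1.496×10^8 = 1.214752×10^8 km; r₂ = 4.29 × 1.496×10^8 = 6.41784×10^8 km.
The Hohmann ellipse has a_t = (r₁ + r₂)/2 = 3.816296×10^8 km.
Transfer time t = π√(a_t³/μ) = 6.43469×10^7 s.
The target's mean motion on its circular orbit is ω₂ = √(μ/r₂³) = 2.23873×10^-8 rad/s.
Angle swept by the target during transfer: ω₂·t = 1.4406 rad = 82.54°.
Arrival is 180° from departure on the ellipse, so φ = 180° − 82.54° = 97.5°.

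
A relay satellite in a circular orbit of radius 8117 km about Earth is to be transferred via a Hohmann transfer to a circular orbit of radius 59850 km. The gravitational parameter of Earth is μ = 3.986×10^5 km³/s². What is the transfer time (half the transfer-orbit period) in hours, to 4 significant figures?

Semi-major axis of the transfer orbit: a_t = (8117 + 59850)/2 = 33983.5 km.
By Kepler's third law the transfer-orbit period is T = 2π√(a_t³/μ), so t = T/2 = 31173 s.
Converting: 31173 s ÷ 3600 s/hour = 8.659 hours.

t = 8.659 hours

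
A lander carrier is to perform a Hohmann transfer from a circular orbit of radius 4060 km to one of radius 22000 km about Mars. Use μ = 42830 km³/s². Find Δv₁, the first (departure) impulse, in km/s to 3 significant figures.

The Hohmann ellipse has a_t = (r₁ + r₂)/2 = 13030 km.
Circular speed at r = 4060 km: v_c = √(μ/r) = 3.2480 km/s.
Vis-viva on the transfer ellipse at r = 4060 km gives v_t = √[μ(2/r − 1/a_t)] = 4.2204 km/s.
Δv₁ = |v_t − v_c| = |4.2204 − 3.2480| = 0.9724 km/s.

Δv₁ = 0.972 km/s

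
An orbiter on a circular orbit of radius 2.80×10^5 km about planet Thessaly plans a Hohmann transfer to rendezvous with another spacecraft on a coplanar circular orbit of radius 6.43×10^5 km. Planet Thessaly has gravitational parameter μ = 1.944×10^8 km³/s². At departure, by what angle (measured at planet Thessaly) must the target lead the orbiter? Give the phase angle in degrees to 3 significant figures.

φ = 70.6°

Semi-major axis of the transfer orbit: a_t = (2.800×10^5 + 6.430×10^5)/2 = 4.615×10^5 km.
The half-period of the transfer ellipse is t = π√(a_t³/μ) = 70640 s.
The target's mean motion on its circular orbit is ω₂ = √(μ/r₂³) = 2.704×10^-5 rad/s.
Angle swept by the target during transfer: ω₂·t = 1.910 rad = 109.4°.
Arrival is 180° from departure on the ellipse, so φ = 180° − 109.4° = 70.6°.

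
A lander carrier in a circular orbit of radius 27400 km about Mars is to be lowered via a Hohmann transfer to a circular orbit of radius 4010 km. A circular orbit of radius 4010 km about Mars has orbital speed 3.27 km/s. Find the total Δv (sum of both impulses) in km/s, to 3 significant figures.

From the circular-orbit relation v² = μ/r at r = 4010 km: μ = v²r = (3.27)² × 4010 = 42878.5 km³/s².
Transfer-ellipse semi-major axis a_t = (r₁ + r₂)/2 = (27400 + 4010)/2 = 15705 km.
At r₁ the circular-orbit speed is v₁ = √(μ/r₁) = 1.25096 km/s.
Transfer-orbit speed at r₁ (vis-viva equation): v_a = √[μ(2/r₁ − 1/a_t)] = 0.632118 km/s.
First burn Δv₁ = |v_a − v₁| = 0.6188 km/s.
Circular speed at r₂: v₂ = √(μ/r₂) = 3.270 km/s.
Transfer-orbit speed at r₂: v_p = √[μ(2/r₂ − 1/a_t)] = 4.319 km/s.
Second burn Δv₂ = |v₂ − v_p| = 1.049 km/s.
Δv = Δv₁ + Δv₂ = 0.6188 + 1.049 = 1.668 km/s.

Δv = 1.67 km/s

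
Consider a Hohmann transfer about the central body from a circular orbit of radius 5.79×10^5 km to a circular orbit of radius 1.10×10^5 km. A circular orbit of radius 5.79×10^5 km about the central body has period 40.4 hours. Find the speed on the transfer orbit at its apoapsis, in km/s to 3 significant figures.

From Kepler's third law T² = 4π²r³/μ at r = 5.79×10^5 km, T = 40.4 hours = 40.4 × 3600 s = 1.4544×10^5 s: μ = 4π²r³/T² = 3.62266×10^8 km³/s².
The Hohmann ellipse has a_t = (r₁ + r₂)/2 = 3.445×10^5 km.
At apoapsis, r = 5.790×10^5 km.
Vis-viva: v = √[μ(2/r − 1/a_t)] = √[3.62266×10^8 × (2/5.790×10^5 − 1/3.445×10^5)] = 14.13 km/s.

v = 14.1 km/s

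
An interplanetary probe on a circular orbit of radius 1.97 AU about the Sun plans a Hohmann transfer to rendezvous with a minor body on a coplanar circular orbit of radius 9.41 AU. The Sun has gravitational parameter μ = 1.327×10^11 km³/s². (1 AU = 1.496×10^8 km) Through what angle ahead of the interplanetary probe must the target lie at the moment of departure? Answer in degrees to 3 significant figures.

φ = 95.4°

In km: r₁ = 1.97 × 1.496×10^8 = 2.94712×10^8 km; r₂ = 9.41 × 1.496×10^8 = 1.407736×10^9 km.
Transfer-ellipse semi-major axis a_t = (r₁ + r₂)/2 = (2.94712×10^8 + 1.407736×10^9)/2 = 8.51224×10^8 km.
The half-period of the transfer ellipse is t = π√(a_t³/μ) = 2.1418×10^8 s.
Target angular speed ω₂ = √(μ/r₂³) = 6.8969×10^-9 rad/s.
Angle swept by the target during transfer: ω₂·t = 1.4772 rad = 84.64°.
Arrival is 180° from departure on the ellipse, so φ = 180° − 84.64° = 95.4°.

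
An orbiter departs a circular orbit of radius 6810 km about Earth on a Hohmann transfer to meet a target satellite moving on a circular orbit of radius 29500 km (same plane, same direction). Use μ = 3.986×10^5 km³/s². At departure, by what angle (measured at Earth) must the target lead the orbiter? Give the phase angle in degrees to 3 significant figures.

φ = 93.1°

Semi-major axis of the transfer orbit: a_t = (6810 + 29500)/2 = 18155 km.
The half-period of the transfer ellipse is t = π√(a_t³/μ) = 12172.4 s.
The target's mean motion on its circular orbit is ω₂ = √(μ/r₂³) = 1.24605×10^-4 rad/s.
Angle swept by the target during transfer: ω₂·t = 1.5167 rad = 86.90°.
Arrival is 180° from departure on the ellipse, so φ = 180° − 86.90° = 93.1°.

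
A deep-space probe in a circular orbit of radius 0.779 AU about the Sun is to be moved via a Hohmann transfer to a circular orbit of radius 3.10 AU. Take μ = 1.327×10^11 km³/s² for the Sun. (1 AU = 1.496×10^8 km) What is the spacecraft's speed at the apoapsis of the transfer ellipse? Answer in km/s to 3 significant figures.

In km: r₁ = 0.779 × 1.496×10^8 = 1.165384×10^8 km; r₂ = 3.10 × 1.496×10^8 = 4.6376×10^8 km.
Transfer-ellipse semi-major axis a_t = (r₁ + r₂)/2 = (1.165384×10^8 + 4.6376×10^8)/2 = 2.901492×10^8 km.
At apoapsis, r = 4.6376×10^8 km.
From the vis-viva equation, v = √[μ(2/r − 1/a_t)] = 10.72 km/s.

v = 10.7 km/s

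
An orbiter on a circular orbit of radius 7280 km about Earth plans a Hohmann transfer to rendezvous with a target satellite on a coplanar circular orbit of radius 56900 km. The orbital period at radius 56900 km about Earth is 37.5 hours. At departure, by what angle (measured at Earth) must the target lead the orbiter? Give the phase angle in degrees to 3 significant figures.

From Kepler's third law T² = 4π²r³/μ at r = 56900 km, T = 37.5 hours = 37.5 × 3600 s = 1.350×10^5 s: μ = 4π²r³/T² = 3.99052×10^5 km³/s².
Semi-major axis of the transfer orbit: a_t = (7280 + 56900)/2 = 32090 km.
Transfer time t = π√(a_t³/μ) = 28590 s.
The target's mean motion on its circular orbit is ω₂ = √(μ/r₂³) = 4.654×10^-5 rad/s.
Angle swept by the target during transfer: ω₂·t = 1.3306 rad = 76.24°.
Arrival is 180° from departure on the ellipse, so φ = 180° − 76.24° = 104°.

φ = 104°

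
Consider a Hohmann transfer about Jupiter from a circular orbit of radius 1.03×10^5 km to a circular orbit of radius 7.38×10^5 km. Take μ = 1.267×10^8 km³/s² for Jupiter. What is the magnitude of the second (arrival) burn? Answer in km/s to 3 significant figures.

Δv₂ = 6.62 km/s

Transfer-ellipse semi-major axis a_t = (r₁ + r₂)/2 = (1.030×10^5 + 7.380×10^5)/2 = 4.205×10^5 km.
Circular speed at r = 7.380×10^5 km: v_c = √(μ/r) = 13.103 km/s.
Transfer-orbit speed at the same r (vis-viva, a = a_t): v_t = √[μ(2/r − 1/a_t)] = 6.4848 km/s.
Δv₂ = |v_t − v_c| = |6.4848 − 13.103| = 6.618 km/s.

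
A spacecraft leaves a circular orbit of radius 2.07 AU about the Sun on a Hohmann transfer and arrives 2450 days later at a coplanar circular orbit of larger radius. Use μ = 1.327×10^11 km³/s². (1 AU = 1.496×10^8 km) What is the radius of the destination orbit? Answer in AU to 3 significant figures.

r₂ = 9.22 AU

In km: r₁ = 2.07 × 1.496×10^8 = 3.09672×10^8 km.
Transfer time t = 2450 days = 2.1168×10^8 s, and t = π√(a_t³/μ).
So a_t = (μ t²/π²)^(1/3) = (1.327×10^11 × (2.1168×10^8)² / π²)^(1/3) = 8.4459×10^8 km.
Since a_t = (r₁ + r₂)/2, r₂ = 2a_t − r₁ = 2×8.4459×10^8 − 3.09672×10^8 = 1.379508×10^9 km.
In AU: r₂ = 1.379508×10^9 / 1.496×10^8 = 9.22 AU.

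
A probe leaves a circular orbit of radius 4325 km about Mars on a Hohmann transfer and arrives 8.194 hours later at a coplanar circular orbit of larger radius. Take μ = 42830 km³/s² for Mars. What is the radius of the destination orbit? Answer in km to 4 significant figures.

Transfer time t = 8.194 hours = 29498.4 s, and t = π√(a_t³/μ).
So a_t = (μ t²/π²)^(1/3) = (42830 × (29498.4)² / π²)^(1/3) = 15572 km.
Since a_t = (r₁ + r₂)/2, r₂ = 2a_t − r₁ = 2×15572 − 4325 = 26819 km.

r₂ = 26820 km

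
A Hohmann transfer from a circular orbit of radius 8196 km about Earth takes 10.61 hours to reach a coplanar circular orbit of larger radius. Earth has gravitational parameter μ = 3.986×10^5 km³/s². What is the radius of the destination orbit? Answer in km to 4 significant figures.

Transfer time t = 10.61 hours = 38196 s, and t = π√(a_t³/μ).
So a_t = (μ t²/π²)^(1/3) = (3.986×10^5 × (38196)² / π²)^(1/3) = 38913 km.
Since a_t = (r₁ + r₂)/2, r₂ = 2a_t − r₁ = 2×38913 − 8196 = 69630 km.

r₂ = 69630 km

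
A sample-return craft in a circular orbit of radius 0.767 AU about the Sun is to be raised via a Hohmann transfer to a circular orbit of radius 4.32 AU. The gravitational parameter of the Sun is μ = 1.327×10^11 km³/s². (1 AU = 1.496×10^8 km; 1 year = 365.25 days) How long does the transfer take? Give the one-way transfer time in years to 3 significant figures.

t = 2.03 years

In km: r₁ = 0.767 × 1.496×10^8 = 1.147432×10^8 km; r₂ = 4.32 × 1.496×10^8 = 6.46272×10^8 km.
The Hohmann ellipse has a_t = (r₁ + r₂)/2 = 3.805076×10^8 km.
By Kepler's third law the transfer-orbit period is T = 2π√(a_t³/μ), so t = T/2 = 6.401×10^7 s.
Converting: 6.401×10^7 s ÷ 3.15576×10^7 s/year (365.25 × 86400) = 2.03 years.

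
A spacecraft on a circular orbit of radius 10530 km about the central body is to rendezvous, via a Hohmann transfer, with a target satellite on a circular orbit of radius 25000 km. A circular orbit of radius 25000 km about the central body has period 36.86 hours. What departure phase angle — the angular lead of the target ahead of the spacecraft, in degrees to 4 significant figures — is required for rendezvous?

φ = 72.18°

From Kepler's third law T² = 4π²r³/μ at r = 25000 km, T = 36.86 hours = 36.86 × 3600 s = 1.32696×10^5 s: μ = 4π²r³/T² = 35031.9 km³/s².
Semi-major axis of the transfer orbit: a_t = (10530 + 25000)/2 = 17765 km.
The half-period of the transfer ellipse is t = π√(a_t³/μ) = 39743.5 s.
The target's mean motion on its circular orbit is ω₂ = √(μ/r₂³) = 4.73502×10^-5 rad/s.
Angle swept by the target during transfer: ω₂·t = 1.8819 rad = 107.82°.
Arrival is 180° from departure on the ellipse, so φ = 180° − 107.82° = 72.18°.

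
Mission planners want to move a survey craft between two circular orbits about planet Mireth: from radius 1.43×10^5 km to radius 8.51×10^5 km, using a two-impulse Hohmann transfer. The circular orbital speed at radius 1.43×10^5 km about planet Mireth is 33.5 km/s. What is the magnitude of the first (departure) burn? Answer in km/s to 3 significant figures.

From the circular-orbit relation v² = μ/r at r = 1.43×10^5 km: μ = v²r = (33.5)² × 1.43×10^5 = 1.60482×10^8 km³/s².
The Hohmann ellipse has a_t = (r₁ + r₂)/2 = 4.970×10^5 km.
Circular speed at r = 1.430×10^5 km: v_c = √(μ/r) = 33.50 km/s.
Transfer-orbit speed at the same r (vis-viva, a = a_t): v_t = √[μ(2/r − 1/a_t)] = 43.84 km/s.
Δv₁ = |v_t − v_c| = |43.84 − 33.50| = 10.34 km/s.

Δv₁ = 10.3 km/s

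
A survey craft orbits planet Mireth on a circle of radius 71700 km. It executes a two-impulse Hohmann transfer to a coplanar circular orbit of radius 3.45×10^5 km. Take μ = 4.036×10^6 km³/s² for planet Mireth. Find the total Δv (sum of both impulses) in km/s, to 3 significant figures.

Δv = 3.57 km/s

Transfer-ellipse semi-major axis a_t = (r₁ + r₂)/2 = (71700 + 3.450×10^5)/2 = 2.0835×10^5 km.
At r₁ the circular-orbit speed is v₁ = √(μ/r₁) = 7.5027 km/s.
On the transfer ellipse at r₁, vis-viva equation gives v_p = √[μ(2/r₁ − 1/a_t)] = 9.6545 km/s.
First burn Δv₁ = |v_p − v₁| = 2.152 km/s.
At r₂, v₂ = √(μ/r₂) = 3.420 km/s.
Transfer-orbit speed at r₂: v_a = √[μ(2/r₂ − 1/a_t)] = 2.006 km/s.
Second burn Δv₂ = |v₂ − v_a| = 1.414 km/s.
Δv = Δv₁ + Δv₂ = 2.152 + 1.414 = 3.566 km/s.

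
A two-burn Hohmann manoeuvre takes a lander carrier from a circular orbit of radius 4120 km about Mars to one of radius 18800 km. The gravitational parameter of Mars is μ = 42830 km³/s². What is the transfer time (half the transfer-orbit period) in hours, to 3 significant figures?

The Hohmann ellipse has a_t = (r₁ + r₂)/2 = 11460 km.
By Kepler's third law the transfer-orbit period is T = 2π√(a_t³/μ), so t = T/2 = 18620 s.
Converting: 18620 s ÷ 3600 s/hour = 5.17 hours.

t = 5.17 hours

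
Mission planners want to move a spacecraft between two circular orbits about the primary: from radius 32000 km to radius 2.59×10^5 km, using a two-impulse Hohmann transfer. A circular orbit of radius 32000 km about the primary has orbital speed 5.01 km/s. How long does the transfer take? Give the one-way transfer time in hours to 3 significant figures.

From the circular-orbit relation v² = μ/r at r = 32000 km: μ = v²r = (5.01)² × 32000 = 8.03203×10^5 km³/s².
The Hohmann ellipse has a_t = (r₁ + r₂)/2 = 1.455×10^5 km.
Half the transfer-orbit period gives t = π√(a_t³/μ) = 1.9455×10^5 s.
Converting: 1.9455×10^5 s ÷ 3600 s/hour = 54.0 hours.

t = 54.0 hours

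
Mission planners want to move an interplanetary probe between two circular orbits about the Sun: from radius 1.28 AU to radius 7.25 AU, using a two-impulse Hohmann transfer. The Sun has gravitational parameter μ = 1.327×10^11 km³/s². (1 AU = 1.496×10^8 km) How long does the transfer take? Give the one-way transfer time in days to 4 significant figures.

In km: r₁ = 1.28 × 1.496×10^8 = 1.91488×10^8 km; r₂ = 7.25 × 1.496×10^8 = 1.0846×10^9 km.
The Hohmann ellipse has a_t = (r₁ + r₂)/2 = 6.38044×10^8 km.
By Kepler's third law the transfer-orbit period is T = 2π√(a_t³/μ), so t = T/2 = 1.390×10^8 s.
Converting: 1.390×10^8 s ÷ 86400 s/day = 1609 days.

t = 1609 days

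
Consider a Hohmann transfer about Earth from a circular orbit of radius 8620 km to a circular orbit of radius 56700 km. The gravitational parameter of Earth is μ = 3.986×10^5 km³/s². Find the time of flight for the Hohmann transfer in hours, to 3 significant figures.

t = 8.16 hours

Semi-major axis of the transfer orbit: a_t = (8620 + 56700)/2 = 32660 km.
Half the transfer-orbit period gives t = π√(a_t³/μ) = 29370 s.
Converting: 29370 s ÷ 3600 s/hour = 8.16 hours.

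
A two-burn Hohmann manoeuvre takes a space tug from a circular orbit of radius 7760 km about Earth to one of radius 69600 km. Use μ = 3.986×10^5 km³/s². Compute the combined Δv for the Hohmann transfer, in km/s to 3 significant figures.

The Hohmann ellipse has a_t = (r₁ + r₂)/2 = 38680 km.
At r₁ the circular-orbit speed is v₁ = √(μ/r₁) = 7.167 km/s.
On the transfer ellipse at r₁, vis-viva gives v_p = √[μ(2/r₁ − 1/a_t)] = 9.614 km/s.
First burn Δv₁ = |v_p − v₁| = 2.447 km/s.
Circular speed at r₂: v₂ = √(μ/r₂) = 2.393 km/s.
Transfer-orbit speed at r₂: v_a = √[μ(2/r₂ − 1/a_t)] = 1.072 km/s.
Second burn Δv₂ = |v₂ − v_a| = 1.321 km/s.
Total Δv = Δv₁ + Δv₂ = 3.768 km/s.

Δv = 3.77 km/s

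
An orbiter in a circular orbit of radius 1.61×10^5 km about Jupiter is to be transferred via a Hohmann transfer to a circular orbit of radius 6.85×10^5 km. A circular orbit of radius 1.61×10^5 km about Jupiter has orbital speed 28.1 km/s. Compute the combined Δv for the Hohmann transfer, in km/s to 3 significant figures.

Δv = 12.9 km/s

From the circular-orbit relation v² = μ/r at r = 1.61×10^5 km: μ = v²r = (28.1)² × 1.61×10^5 = 1.27127×10^8 km³/s².
Transfer-ellipse semi-major axis a_t = (r₁ + r₂)/2 = (1.610×10^5 + 6.850×10^5)/2 = 4.230×10^5 km.
Circular speed at r₁: v₁ = √(μ/r₁) = √(1.27127×10^8/1.610×10^5) = 28.100 km/s.
Transfer-orbit speed at r₁ (vis-viva): v_p = √[μ(2/r₁ − 1/a_t)] = 35.759 km/s.
First burn Δv₁ = |v_p − v₁| = 7.659 km/s.
Circular speed at r₂: v₂ = √(μ/r₂) = 13.623 km/s.
Transfer-orbit speed at r₂: v_a = √[μ(2/r₂ − 1/a_t)] = 8.4046 km/s.
Second burn Δv₂ = |v₂ − v_a| = 5.218 km/s.
Δv = Δv₁ + Δv₂ = 7.659 + 5.218 = 12.88 km/s.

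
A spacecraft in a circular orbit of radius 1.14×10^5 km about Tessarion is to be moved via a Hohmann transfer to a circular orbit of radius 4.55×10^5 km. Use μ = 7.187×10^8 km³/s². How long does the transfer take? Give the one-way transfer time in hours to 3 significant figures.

t = 4.94 hours

The Hohmann ellipse has a_t = (r₁ + r₂)/2 = 2.845×10^5 km.
By Kepler's third law the transfer-orbit period is T = 2π√(a_t³/μ), so t = T/2 = 17780 s.
Converting: 17780 s ÷ 3600 s/hour = 4.94 hours.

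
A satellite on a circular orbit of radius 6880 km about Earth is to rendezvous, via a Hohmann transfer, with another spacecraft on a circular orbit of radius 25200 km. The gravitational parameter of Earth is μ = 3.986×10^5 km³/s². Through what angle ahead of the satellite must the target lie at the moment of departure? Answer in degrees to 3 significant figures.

φ = 88.6°

Semi-major axis of the transfer orbit: a_t = (6880 + 25200)/2 = 16040 km.
Transfer time t = π√(a_t³/μ) = 10108.52 s.
Target angular speed ω₂ = √(μ/r₂³) = 1.578221×10^-4 rad/s.
Angle swept by the target during transfer: ω₂·t = 1.59535 rad = 91.41°.
Arrival is 180° from departure on the ellipse, so φ = 180° − 91.41° = 88.6°.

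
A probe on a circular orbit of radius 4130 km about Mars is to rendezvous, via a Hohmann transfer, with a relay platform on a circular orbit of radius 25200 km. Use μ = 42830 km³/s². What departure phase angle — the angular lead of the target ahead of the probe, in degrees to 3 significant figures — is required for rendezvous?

φ = 100°

Semi-major axis of the transfer orbit: a_t = (4130 + 25200)/2 = 14665 km.
The half-period of the transfer ellipse is t = π√(a_t³/μ) = 26959 s.
The target's mean motion on its circular orbit is ω₂ = √(μ/r₂³) = 5.1734×10^-5 rad/s.
Angle swept by the target during transfer: ω₂·t = 1.3947 rad = 79.91°.
The probe traverses 180° on the transfer ellipse, so the target must lead by 180° − 79.91° = 100°.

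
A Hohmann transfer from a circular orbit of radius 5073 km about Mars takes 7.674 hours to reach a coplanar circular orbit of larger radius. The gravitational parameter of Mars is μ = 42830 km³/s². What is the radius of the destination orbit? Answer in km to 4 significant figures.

r₂ = 24740 km

Transfer time t = 7.674 hours = 27626.4 s, and t = π√(a_t³/μ).
So a_t = (μ t²/π²)^(1/3) = (42830 × (27626.4)² / π²)^(1/3) = 14906 km.
Since a_t = (r₁ + r₂)/2, r₂ = 2a_t − r₁ = 2×14906 − 5073 = 24739 km.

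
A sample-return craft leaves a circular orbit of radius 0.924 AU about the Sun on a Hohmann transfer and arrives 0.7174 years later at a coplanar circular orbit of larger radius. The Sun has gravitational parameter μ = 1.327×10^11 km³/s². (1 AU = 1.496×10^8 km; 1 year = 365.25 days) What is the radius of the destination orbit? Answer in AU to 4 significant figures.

In km: r₁ = 0.924 × 1.496×10^8 = 1.382304×10^8 km.
Transfer time t = 0.7174 years × 365.25 × 86400 s = 2.263942224×10^7 s, and t = π√(a_t³/μ).
So a_t = (μ t²/π²)^(1/3) = (1.327×10^11 × (2.263942224×10^7)² / π²)^(1/3) = 1.9030×10^8 km.
Since a_t = (r₁ + r₂)/2, r₂ = 2a_t − r₁ = 2×1.9030×10^8 − 1.382304×10^8 = 2.423696×10^8 km.
In AU: r₂ = 2.423696×10^8 / 1.496×10^8 = 1.620 AU.

r₂ = 1.620 AU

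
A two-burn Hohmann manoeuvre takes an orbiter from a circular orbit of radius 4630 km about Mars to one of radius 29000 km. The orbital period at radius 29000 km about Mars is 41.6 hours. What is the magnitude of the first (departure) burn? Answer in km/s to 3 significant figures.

From Kepler's third law T² = 4π²r³/μ at r = 29000 km, T = 41.6 hours = 41.6 × 3600 s = 1.4976×10^5 s: μ = 4π²r³/T² = 42930.1 km³/s².
The Hohmann ellipse has a_t = (r₁ + r₂)/2 = 16815 km.
Circular speed at r = 4630 km: v_c = √(μ/r) = 3.0450 km/s.
Vis-viva on the transfer ellipse at r = 4630 km gives v_t = √[μ(2/r − 1/a_t)] = 3.9989 km/s.
Δv₁ = |v_t − v_c| = |3.9989 − 3.0450| = 0.9539 km/s.

Δv₁ = 0.954 km/s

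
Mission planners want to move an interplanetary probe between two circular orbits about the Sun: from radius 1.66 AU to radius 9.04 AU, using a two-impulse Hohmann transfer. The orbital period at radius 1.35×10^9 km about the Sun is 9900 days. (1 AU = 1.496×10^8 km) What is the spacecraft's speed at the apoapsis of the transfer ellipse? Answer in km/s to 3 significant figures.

v = 5.52 km/s

From Kepler's third law T² = 4π²r³/μ at r = 1.35×10^9 km, T = 9900 days = 9900 × 86400 s = 8.5536×10^8 s: μ = 4π²r³/T² = 1.32759×10^11 km³/s².
In km: r₁ = 1.66 × 1.496×10^8 = 2.48336×10^8 km; r₂ = 9.04 × 1.496×10^8 = 1.352384×10^9 km.
Semi-major axis of the transfer orbit: a_t = (2.48336×10^8 + 1.352384×10^9)/2 = 8.0036×10^8 km.
At apoapsis, r = 1.352384×10^9 km.
From the vis-viva equation, v = √[μ(2/r − 1/a_t)] = 5.519 km/s.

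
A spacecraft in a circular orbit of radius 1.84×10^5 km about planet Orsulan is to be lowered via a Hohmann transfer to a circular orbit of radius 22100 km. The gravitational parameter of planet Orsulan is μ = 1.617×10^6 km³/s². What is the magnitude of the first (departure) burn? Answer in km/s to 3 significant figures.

Δv₁ = 1.59 km/s

Semi-major axis of the transfer orbit: a_t = (1.840×10^5 + 22100)/2 = 1.0305×10^5 km.
Circular speed at r = 1.840×10^5 km: v_c = √(μ/r) = 2.9645 km/s.
Vis-viva on the transfer ellipse at r = 1.840×10^5 km gives v_t = √[μ(2/r − 1/a_t)] = 1.3728 km/s.
Δv₁ = |v_t − v_c| = |1.3728 − 2.9645| = 1.592 km/s.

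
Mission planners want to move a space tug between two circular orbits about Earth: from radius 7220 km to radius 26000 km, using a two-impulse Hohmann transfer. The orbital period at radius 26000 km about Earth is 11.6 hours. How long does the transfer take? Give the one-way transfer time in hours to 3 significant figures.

From Kepler's third law T² = 4π²r³/μ at r = 26000 km, T = 11.6 hours = 11.6 × 3600 s = 41760 s: μ = 4π²r³/T² = 3.97886×10^5 km³/s².
Transfer-ellipse semi-major axis a_t = (r₁ + r₂)/2 = (7220 + 26000)/2 = 16610 km.
Transfer time t = π√(a_t³/μ) = π√((16610)³ / 3.97886×10^5) = 10660 s.
Converting: 10660 s ÷ 3600 s/hour = 2.96 hours.

t = 2.96 hours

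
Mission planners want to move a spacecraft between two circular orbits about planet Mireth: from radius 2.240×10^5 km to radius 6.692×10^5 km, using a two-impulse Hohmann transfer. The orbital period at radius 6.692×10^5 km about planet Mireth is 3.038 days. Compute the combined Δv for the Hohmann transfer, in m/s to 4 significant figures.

Δv = 10880 m/s

From Kepler's third law T² = 4π²r³/μ at r = 6.692×10^5 km, T = 3.038 days = 3.038 × 86400 s = 2.624832×10^5 s: μ = 4π²r³/T² = 1.71721×10^8 km³/s².
Transfer-ellipse semi-major axis a_t = (r₁ + r₂)/2 = (2.240×10^5 + 6.692×10^5)/2 = 4.466×10^5 km.
Circular speed at r₁: v₁ = √(μ/r₁) = √(1.71721×10^8/2.240×10^5) = 27.688 km/s.
On the transfer ellipse at r₁, vis-viva gives v_p = √[μ(2/r₁ − 1/a_t)] = 33.893 km/s.
First burn Δv₁ = |v_p − v₁| = 6.205 km/s.
Circular speed at r₂: v₂ = √(μ/r₂) = 16.019 km/s.
Transfer-orbit speed at r₂: v_a = √[μ(2/r₂ − 1/a_t)] = 11.345 km/s.
Second burn Δv₂ = |v₂ − v_a| = 4.674 km/s.
Δv = Δv₁ + Δv₂ = 6.205 + 4.674 = 10.88 km/s.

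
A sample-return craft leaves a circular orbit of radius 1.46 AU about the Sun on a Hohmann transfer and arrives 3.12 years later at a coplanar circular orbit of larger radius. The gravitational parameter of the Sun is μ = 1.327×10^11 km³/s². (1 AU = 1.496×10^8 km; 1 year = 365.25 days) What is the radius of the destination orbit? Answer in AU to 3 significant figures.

r₂ = 5.32 AU

In km: r₁ = 1.46 × 1.496×10^8 = 2.18416×10^8 km.
Transfer time t = 3.12 years × 365.25 × 86400 s = 9.8459712×10^7 s, and t = π√(a_t³/μ).
So a_t = (μ t²/π²)^(1/3) = (1.327×10^11 × (9.8459712×10^7)² / π²)^(1/3) = 5.0703×10^8 km.
Since a_t = (r₁ + r₂)/2, r₂ = 2a_t − r₁ = 2×5.0703×10^8 − 2.18416×10^8 = 7.95644×10^8 km.
In AU: r₂ = 7.95644×10^8 / 1.496×10^8 = 5.32 AU.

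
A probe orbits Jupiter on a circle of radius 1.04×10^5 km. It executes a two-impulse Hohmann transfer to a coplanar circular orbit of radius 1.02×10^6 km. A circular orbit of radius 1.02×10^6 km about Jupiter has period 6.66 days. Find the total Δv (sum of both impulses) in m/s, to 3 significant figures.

From Kepler's third law T² = 4π²r³/μ at r = 1.02×10^6 km, T = 6.66 days = 6.66 × 86400 s = 5.75424×10^5 s: μ = 4π²r³/T² = 1.26527×10^8 km³/s².
The Hohmann ellipse has a_t = (r₁ + r₂)/2 = 5.620×10^5 km.
At r₁ the circular-orbit speed is v₁ = √(μ/r₁) = 34.88 km/s.
Transfer-orbit speed at r₁ (vis-viva equation): v_p = √[μ(2/r₁ − 1/a_t)] = 46.99 km/s.
First burn Δv₁ = |v_p − v₁| = 12.11 km/s.
Circular speed at r₂: v₂ = √(μ/r₂) = 11.1376 km/s.
Transfer-orbit speed at r₂: v_a = √[μ(2/r₂ − 1/a_t)] = 4.79116 km/s.
Second burn Δv₂ = |v₂ − v_a| = 6.346 km/s.
Total Δv = Δv₁ + Δv₂ = 18.46 km/s.

Δv = 18500 m/s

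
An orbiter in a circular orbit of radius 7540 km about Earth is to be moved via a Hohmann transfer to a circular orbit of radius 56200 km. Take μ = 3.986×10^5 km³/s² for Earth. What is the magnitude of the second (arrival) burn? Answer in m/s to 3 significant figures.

Δv₂ = 1370 m/s

Semi-major axis of the transfer orbit: a_t = (7540 + 56200)/2 = 31870 km.
On the circular orbit at r = 56200 km, v_c = √(μ/r) = 2.663 km/s.
Transfer-orbit speed at the same r (vis-viva, a = a_t): v_t = √[μ(2/r − 1/a_t)] = 1.295 km/s.
Δv₂ = |v_t − v_c| = |1.295 − 2.663| = 1.368 km/s.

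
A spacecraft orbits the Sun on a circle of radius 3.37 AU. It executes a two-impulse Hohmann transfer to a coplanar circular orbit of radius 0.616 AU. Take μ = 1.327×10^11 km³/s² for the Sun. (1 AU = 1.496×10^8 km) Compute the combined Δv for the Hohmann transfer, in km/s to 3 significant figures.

In km: r₁ = 3.37 × 1.496×10^8 = 5.04152×10^8 km; r₂ = 0.616 × 1.496×10^8 = 9.21536×10^7 km.
The Hohmann ellipse has a_t = (r₁ + r₂)/2 = 2.981528×10^8 km.
Circular speed at r₁: v₁ = √(μ/r₁) = √(1.327×10^11/5.04152×10^8) = 16.224 km/s.
On the transfer ellipse at r₁, v² = μ(2/r − 1/a) gives v_a = √[μ(2/r₁ − 1/a_t)] = 9.0197 km/s.
First burn Δv₁ = |v_a − v₁| = 7.204 km/s.
Circular speed at r₂: v₂ = √(μ/r₂) = 37.947 km/s.
Transfer-orbit speed at r₂: v_p = √[μ(2/r₂ − 1/a_t)] = 49.345 km/s.
Second burn Δv₂ = |v₂ − v_p| = 11.40 km/s.
Total Δv = Δv₁ + Δv₂ = 18.60 km/s.

Δv = 18.6 km/s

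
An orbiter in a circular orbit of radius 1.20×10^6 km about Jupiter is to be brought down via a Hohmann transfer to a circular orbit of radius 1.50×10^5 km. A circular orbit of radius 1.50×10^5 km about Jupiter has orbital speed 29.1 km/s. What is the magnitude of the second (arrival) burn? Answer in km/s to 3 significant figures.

From the circular-orbit relation v² = μ/r at r = 1.50×10^5 km: μ = v²r = (29.1)² × 1.50×10^5 = 1.27022×10^8 km³/s².
Semi-major axis of the transfer orbit: a_t = (1.200×10^6 + 1.500×10^5)/2 = 6.750×10^5 km.
Circular speed at r = 1.500×10^5 km: v_c = √(μ/r) = 29.10 km/s.
Vis-viva on the transfer ellipse at r = 1.500×10^5 km gives v_t = √[μ(2/r − 1/a_t)] = 38.80 km/s.
Δv₂ = |v_t − v_c| = |38.80 − 29.10| = 9.700 km/s.

Δv₂ = 9.70 km/s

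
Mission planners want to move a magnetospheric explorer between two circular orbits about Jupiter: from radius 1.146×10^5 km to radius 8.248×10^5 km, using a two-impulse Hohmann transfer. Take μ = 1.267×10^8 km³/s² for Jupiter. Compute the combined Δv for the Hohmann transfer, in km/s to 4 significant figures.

The Hohmann ellipse has a_t = (r₁ + r₂)/2 = 4.697×10^5 km.
At r₁ the circular-orbit speed is v₁ = √(μ/r₁) = 33.25 km/s.
Transfer-orbit speed at r₁ (vis-viva): v_p = √[μ(2/r₁ − 1/a_t)] = 44.06 km/s.
First burn Δv₁ = |v_p − v₁| = 10.81 km/s.
At r₂, v₂ = √(μ/r₂) = 12.394 km/s.
Transfer-orbit speed at r₂: v_a = √[μ(2/r₂ − 1/a_t)] = 6.1220 km/s.
Second burn Δv₂ = |v₂ − v_a| = 6.272 km/s.
Δv = Δv₁ + Δv₂ = 10.81 + 6.272 = 17.08 km/s.

Δv = 17.08 km/s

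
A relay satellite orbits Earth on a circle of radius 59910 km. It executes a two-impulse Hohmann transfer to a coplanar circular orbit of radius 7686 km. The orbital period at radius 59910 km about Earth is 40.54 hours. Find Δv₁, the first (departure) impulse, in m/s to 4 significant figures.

Δv₁ = 1349 m/s

From Kepler's third law T² = 4π²r³/μ at r = 59910 km, T = 40.54 hours = 40.54 × 3600 s = 1.45944×10^5 s: μ = 4π²r³/T² = 3.98552×10^5 km³/s².
Semi-major axis of the transfer orbit: a_t = (59910 + 7686)/2 = 33798 km.
On the circular orbit at r = 59910 km, v_c = √(μ/r) = 2.579 km/s.
Vis-viva on the transfer ellipse at r = 59910 km gives v_t = √[μ(2/r − 1/a_t)] = 1.230 km/s.
Δv₁ = |v_t − v_c| = |1.230 − 2.579| = 1.349 km/s.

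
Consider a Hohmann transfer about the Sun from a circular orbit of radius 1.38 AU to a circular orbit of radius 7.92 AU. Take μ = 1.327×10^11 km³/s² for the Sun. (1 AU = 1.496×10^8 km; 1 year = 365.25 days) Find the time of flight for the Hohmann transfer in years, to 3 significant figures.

In km: r₁ = 1.38 × 1.496×10^8 = 2.06448×10^8 km; r₂ = 7.92 × 1.496×10^8 = 1.184832×10^9 km.
Transfer-ellipse semi-major axis a_t = (r₁ + r₂)/2 = (2.06448×10^8 + 1.184832×10^9)/2 = 6.9564×10^8 km.
By Kepler's third law the transfer-orbit period is T = 2π√(a_t³/μ), so t = T/2 = 1.582×10^8 s.
Converting: 1.582×10^8 s ÷ 3.15576×10^7 s/year (365.25 × 86400) = 5.01 years.

t = 5.01 years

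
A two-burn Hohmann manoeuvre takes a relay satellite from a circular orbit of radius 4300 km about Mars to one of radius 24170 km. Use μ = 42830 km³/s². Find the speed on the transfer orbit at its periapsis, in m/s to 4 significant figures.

v = 4112 m/s

Transfer-ellipse semi-major axis a_t = (r₁ + r₂)/2 = (4300 + 24170)/2 = 14235 km.
The periapsis of the transfer ellipse is at r = 4300 km.
Applying v² = μ(2/r − 1/a_t): v = 4.112 km/s.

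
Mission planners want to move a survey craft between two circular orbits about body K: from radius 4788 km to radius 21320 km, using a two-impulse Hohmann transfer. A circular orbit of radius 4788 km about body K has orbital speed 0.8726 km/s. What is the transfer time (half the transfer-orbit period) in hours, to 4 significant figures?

t = 21.56 hours

From the circular-orbit relation v² = μ/r at r = 4788 km: μ = v²r = (0.8726)² × 4788 = 3645.73 km³/s².
Transfer-ellipse semi-major axis a_t = (r₁ + r₂)/2 = (4788 + 21320)/2 = 13054 km.
By Kepler's third law the transfer-orbit period is T = 2π√(a_t³/μ), so t = T/2 = 77600 s.
Converting: 77600 s ÷ 3600 s/hour = 21.56 hours.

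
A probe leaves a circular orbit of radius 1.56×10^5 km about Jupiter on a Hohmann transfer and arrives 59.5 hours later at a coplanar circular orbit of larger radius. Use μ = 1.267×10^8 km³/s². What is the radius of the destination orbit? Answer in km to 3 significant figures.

r₂ = 1.52×10^6 km

Transfer time t = 59.5 hours = 2.142×10^5 s, and t = π√(a_t³/μ).
So a_t = (μ t²/π²)^(1/3) = (1.267×10^8 × (2.142×10^5)² / π²)^(1/3) = 8.3825×10^5 km.
Since a_t = (r₁ + r₂)/2, r₂ = 2a_t − r₁ = 2×8.3825×10^5 − 1.560×10^5 = 1.5205×10^6 km.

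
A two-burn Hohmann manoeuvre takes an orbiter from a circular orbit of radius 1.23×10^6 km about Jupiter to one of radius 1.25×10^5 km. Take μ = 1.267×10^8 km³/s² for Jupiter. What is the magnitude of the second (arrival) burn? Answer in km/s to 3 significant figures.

Transfer-ellipse semi-major axis a_t = (r₁ + r₂)/2 = (1.230×10^6 + 1.250×10^5)/2 = 6.775×10^5 km.
Circular speed at r = 1.250×10^5 km: v_c = √(μ/r) = 31.84 km/s.
Vis-viva on the transfer ellipse at r = 1.250×10^5 km gives v_t = √[μ(2/r − 1/a_t)] = 42.90 km/s.
Δv₂ = |v_t − v_c| = |42.90 − 31.84| = 11.06 km/s.

Δv₂ = 11.1 km/s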